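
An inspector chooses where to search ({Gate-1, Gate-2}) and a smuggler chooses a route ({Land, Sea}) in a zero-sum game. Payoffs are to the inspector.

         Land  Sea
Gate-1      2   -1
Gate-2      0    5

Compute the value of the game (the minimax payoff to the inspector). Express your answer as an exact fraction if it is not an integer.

Row minima: Gate-1 → -1, Gate-2 → 0; maximin = 0.
Column maxima: Land → 2, Sea → 5; minimax = 2.
0 ≠ 2, so there is no saddle point; optimal play is mixed.
Let the inspector play Gate-1 with probability p. Expected payoff against Land: 2p + 0(1−p) = 2p; against Sea: (-1)p + 5(1−p) = −6p + 5.
Setting these equal: 2p = −6p + 5 ⇒ 8p = 5 ⇒ p = 5/8, and the value is (2)·(5/8) = 5/4.
For the smuggler: with q = P(Land), equating Gate-1's and Gate-2's payoffs gives 3q − 1 = −5q + 5 ⇒ q = 3/4.

5/4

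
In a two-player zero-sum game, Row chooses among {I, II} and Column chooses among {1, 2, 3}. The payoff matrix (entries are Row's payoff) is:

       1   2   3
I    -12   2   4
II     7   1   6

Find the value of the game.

Row minima: I → -12, II → 1; maximin = 1.
Column maxima: 1 → 7, 2 → 2, 3 → 6; minimax = 2.
1 ≠ 2, so there is no saddle point; optimal play is mixed.
3 is strictly dominated by 2 (it gives Row strictly more in every row), so Column never plays it.
On the remaining 2×2 (I, II vs 1, 2):
Let Row play I with probability p. Expected payoff against 1: (-12)p + 7(1−p) = −19p + 7; against 2: 2p + 1(1−p) = p + 1.
Setting these equal: −19p + 7 = p + 1 ⇒ −20p = -6 ⇒ p = 3/10, and the value is (-19)·(3/10) + 7 = 13/10.
For Column: with q = P(1), equating I's and II's payoffs gives −14q + 2 = 6q + 1 ⇒ q = 1/20.

13/10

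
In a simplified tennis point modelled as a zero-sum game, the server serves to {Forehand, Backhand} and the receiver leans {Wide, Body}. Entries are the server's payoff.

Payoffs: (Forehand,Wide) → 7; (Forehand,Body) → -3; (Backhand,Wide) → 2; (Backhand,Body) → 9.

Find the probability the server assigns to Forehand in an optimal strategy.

7/17

Row minima: Forehand → -3, Backhand → 2; maximin = 2.
Column maxima: Wide → 7, Body → 9; minimax = 7.
2 ≠ 7, so there is no saddle point; optimal play is mixed.
Let the server play Forehand with probability p. Expected payoff against Wide: 7p + 2(1−p) = 5p + 2; against Body: (-3)p + 9(1−p) = −12p + 9.
Setting these equal: 5p + 2 = −12p + 9 ⇒ 17p = 7 ⇒ p = 7/17, and the value is (5)·(7/17) + 2 = 69/17.
For the receiver: with q = P(Wide), equating Forehand's and Backhand's payoffs gives 10q − 3 = −7q + 9 ⇒ q = 12/17.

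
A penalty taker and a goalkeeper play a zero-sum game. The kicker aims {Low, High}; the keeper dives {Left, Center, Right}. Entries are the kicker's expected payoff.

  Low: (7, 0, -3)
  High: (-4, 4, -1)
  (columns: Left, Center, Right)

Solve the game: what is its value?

-19/13

Row minima: Low → -3, High → -4; maximin = -3.
Column maxima: Left → 7, Center → 4, Right → -1; minimax = -1.
-3 ≠ -1, so there is no saddle point; optimal play is mixed.
Center is strictly dominated by Right (it gives the kicker strictly more in every row), so the keeper never plays it.
On the remaining 2×2 (Low, High vs Left, Right):
Let the kicker play Low with probability p. Expected payoff against Left: 7p + (-4)(1−p) = 11p − 4; against Right: (-3)p + (-1)(1−p) = −2p − 1.
Setting these equal: 11p − 4 = −2p − 1 ⇒ 13p = 3 ⇒ p = 3/13, and the value is (11)·(3/13) − 4 = -19/13.
For the keeper: with q = P(Left), equating Low's and High's payoffs gives 10q − 3 = −3q − 1 ⇒ q = 2/13.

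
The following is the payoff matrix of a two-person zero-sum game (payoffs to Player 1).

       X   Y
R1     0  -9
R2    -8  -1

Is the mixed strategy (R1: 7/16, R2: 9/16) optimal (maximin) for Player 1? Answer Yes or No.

Against X this mix gives (7/16)·0 + (9/16)·(-8) = -9/2.
Against Y this mix gives (7/16)·(-9) + (9/16)·(-1) = -9/2.
All of Player 2's active replies (X, Y) yield -9/2, and no column does worse for Player 1. The mix makes Player 2 indifferent and guarantees -9/2, so it is optimal.

Yes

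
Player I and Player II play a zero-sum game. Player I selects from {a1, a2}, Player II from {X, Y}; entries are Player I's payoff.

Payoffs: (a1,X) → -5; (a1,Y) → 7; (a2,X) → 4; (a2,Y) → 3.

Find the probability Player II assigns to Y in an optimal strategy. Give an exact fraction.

9/13

Row minima: a1 → -5, a2 → 3; maximin = 3.
Column maxima: X → 4, Y → 7; minimax = 4.
3 ≠ 4, so there is no saddle point; optimal play is mixed.
Let Player I play a1 with probability p. Expected payoff against X: (-5)p + 4(1−p) = −9p + 4; against Y: 7p + 3(1−p) = 4p + 3.
Setting these equal: −9p + 4 = 4p + 3 ⇒ −13p = -1 ⇒ p = 1/13, and the value is (-9)·(1/13) + 4 = 43/13.
For Player II: with q = P(X), equating a1's and a2's payoffs gives −12q + 7 = q + 3 ⇒ q = 4/13.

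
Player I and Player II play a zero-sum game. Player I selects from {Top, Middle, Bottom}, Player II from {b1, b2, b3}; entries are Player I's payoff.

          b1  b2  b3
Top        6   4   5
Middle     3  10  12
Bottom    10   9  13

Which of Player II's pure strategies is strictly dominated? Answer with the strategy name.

b3

b2 holds Player I's payoff strictly below b3 in every row: 4 < 5, 10 < 12, 9 < 13.
So b3 is strictly dominated for Player II.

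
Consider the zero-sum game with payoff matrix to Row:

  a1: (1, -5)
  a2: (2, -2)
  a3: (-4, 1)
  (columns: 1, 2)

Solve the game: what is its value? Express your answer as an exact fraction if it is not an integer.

-2/3

Row minima: a1 → -5, a2 → -2, a3 → -4; maximin = -2.
Column maxima: 1 → 2, 2 → 1; minimax = 1.
-2 ≠ 1, so there is no saddle point; optimal play is mixed.
a1 is strictly dominated by a2, so Row never plays it.
On the remaining 2×2 (a2, a3 vs 1, 2):
Let Row play a2 with probability p. Expected payoff against 1: 2p + (-4)(1−p) = 6p − 4; against 2: (-2)p + 1(1−p) = −3p + 1.
Setting these equal: 6p − 4 = −3p + 1 ⇒ 9p = 5 ⇒ p = 5/9, and the value is (6)·(5/9) − 4 = -2/3.
For Column: with q = P(1), equating a2's and a3's payoffs gives 4q − 2 = −5q + 1 ⇒ q = 1/3.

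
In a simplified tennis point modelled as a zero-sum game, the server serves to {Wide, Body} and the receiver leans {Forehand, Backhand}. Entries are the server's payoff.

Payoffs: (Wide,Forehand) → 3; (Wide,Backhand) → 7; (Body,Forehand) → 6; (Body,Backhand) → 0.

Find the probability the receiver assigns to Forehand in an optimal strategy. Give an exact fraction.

Row minima: Wide → 3, Body → 0; maximin = 3.
Column maxima: Forehand → 6, Backhand → 7; minimax = 6.
3 ≠ 6, so there is no saddle point; optimal play is mixed.
Let the server play Wide with probability p. Expected payoff against Forehand: 3p + 6(1−p) = −3p + 6; against Backhand: 7p + 0(1−p) = 7p.
Setting these equal: −3p + 6 = 7p ⇒ −10p = -6 ⇒ p = 3/5, and the value is (-3)·(3/5) + 6 = 21/5.
For the receiver: with q = P(Forehand), equating Wide's and Body's payoffs gives −4q + 7 = 6q ⇒ q = 7/10.

7/10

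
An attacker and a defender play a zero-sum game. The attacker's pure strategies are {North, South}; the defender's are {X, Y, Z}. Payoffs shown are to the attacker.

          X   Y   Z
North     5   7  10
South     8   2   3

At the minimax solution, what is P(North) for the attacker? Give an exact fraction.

3/4

Row minima: North → 5, South → 2; maximin = 5.
Column maxima: X → 8, Y → 7, Z → 10; minimax = 7.
5 ≠ 7, so there is no saddle point; optimal play is mixed.
Z is strictly dominated by Y (it gives the attacker strictly more in every row), so the defender never plays it.
On the remaining 2×2 (North, South vs X, Y):
Let the attacker play North with probability p. Expected payoff against X: 5p + 8(1−p) = −3p + 8; against Y: 7p + 2(1−p) = 5p + 2.
Setting these equal: −3p + 8 = 5p + 2 ⇒ −8p = -6 ⇒ p = 3/4, and the value is (-3)·(3/4) + 8 = 23/4.
For the defender: with q = P(X), equating North's and South's payoffs gives −2q + 7 = 6q + 2 ⇒ q = 5/8.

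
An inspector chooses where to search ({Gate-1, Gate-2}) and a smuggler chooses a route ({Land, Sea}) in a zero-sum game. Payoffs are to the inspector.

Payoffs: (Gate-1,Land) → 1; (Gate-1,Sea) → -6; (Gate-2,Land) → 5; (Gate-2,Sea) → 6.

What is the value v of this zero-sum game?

Row minima: Gate-1 → -6, Gate-2 → 5; maximin = 5.
Column maxima: Land → 5, Sea → 6; minimax = 5.
Since maximin = minimax = 5, there is a saddle point and the value is 5.

5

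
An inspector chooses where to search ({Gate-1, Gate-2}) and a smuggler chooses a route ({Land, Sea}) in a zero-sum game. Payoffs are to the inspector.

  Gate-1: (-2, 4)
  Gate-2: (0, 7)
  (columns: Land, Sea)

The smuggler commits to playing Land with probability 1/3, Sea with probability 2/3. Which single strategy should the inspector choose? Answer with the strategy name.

Gate-2

Expected payoff of Gate-1: (1/3)·(-2) + (2/3)·4 = 2.
Expected payoff of Gate-2: (1/3)·0 + (2/3)·7 = 14/3.
The largest is 14/3, so the inspector's best response is Gate-2.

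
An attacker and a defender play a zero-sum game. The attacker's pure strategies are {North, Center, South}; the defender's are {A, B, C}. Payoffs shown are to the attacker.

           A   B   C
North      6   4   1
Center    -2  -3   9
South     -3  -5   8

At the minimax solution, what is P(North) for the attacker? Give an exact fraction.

Row minima: North → 1, Center → -3, South → -5; maximin = 1.
Column maxima: A → 6, B → 4, C → 9; minimax = 4.
1 ≠ 4, so there is no saddle point; optimal play is mixed.
South is strictly dominated by Center, so the attacker never plays it.
A is strictly dominated by B (it gives the attacker strictly more in every row), so the defender never plays it.
On the remaining 2×2 (North, Center vs B, C):
Let the attacker play North with probability p. Expected payoff against B: 4p + (-3)(1−p) = 7p − 3; against C: 1p + 9(1−p) = −8p + 9.
Setting these equal: 7p − 3 = −8p + 9 ⇒ 15p = 12 ⇒ p = 4/5, and the value is (7)·(4/5) − 3 = 13/5.
For the defender: with q = P(B), equating North's and Center's payoffs gives 3q + 1 = −12q + 9 ⇒ q = 8/15.

4/5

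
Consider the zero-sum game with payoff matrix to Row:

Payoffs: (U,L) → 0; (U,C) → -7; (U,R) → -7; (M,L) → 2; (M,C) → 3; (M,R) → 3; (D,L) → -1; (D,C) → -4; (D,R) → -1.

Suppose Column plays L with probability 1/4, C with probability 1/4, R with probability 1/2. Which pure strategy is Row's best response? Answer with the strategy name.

Expected payoff of U: (1/4)·0 + (1/4)·(-7) + (1/2)·(-7) = -21/4.
Expected payoff of M: (1/4)·2 + (1/4)·3 + (1/2)·3 = 11/4.
Expected payoff of D: (1/4)·(-1) + (1/4)·(-4) + (1/2)·(-1) = -7/4.
The largest is 11/4, so Row's best response is M.

M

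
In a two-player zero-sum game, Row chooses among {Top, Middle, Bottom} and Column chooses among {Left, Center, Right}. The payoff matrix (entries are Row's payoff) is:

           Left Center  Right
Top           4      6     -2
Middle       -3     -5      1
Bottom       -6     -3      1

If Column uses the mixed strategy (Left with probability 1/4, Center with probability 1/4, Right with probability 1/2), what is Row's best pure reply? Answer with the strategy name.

Expected payoff of Top: (1/4)·4 + (1/4)·6 + (1/2)·(-2) = 3/2.
Expected payoff of Middle: (1/4)·(-3) + (1/4)·(-5) + (1/2)·1 = -3/2.
Expected payoff of Bottom: (1/4)·(-6) + (1/4)·(-3) + (1/2)·1 = -7/4.
The largest is 3/2, so Row's best response is Top.

Top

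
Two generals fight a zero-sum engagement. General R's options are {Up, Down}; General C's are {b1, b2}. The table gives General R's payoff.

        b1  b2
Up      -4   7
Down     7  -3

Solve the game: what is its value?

37/21

Row minima: Up → -4, Down → -3; maximin = -3.
Column maxima: b1 → 7, b2 → 7; minimax = 7.
-3 ≠ 7, so there is no saddle point; optimal play is mixed.
Let General R play Up with probability p. Expected payoff against b1: (-4)p + 7(1−p) = −11p + 7; against b2: 7p + (-3)(1−p) = 10p − 3.
Setting these equal: −11p + 7 = 10p − 3 ⇒ −21p = -10 ⇒ p = 10/21, and the value is (-11)·(10/21) + 7 = 37/21.
For General C: with q = P(b1), equating Up's and Down's payoffs gives −11q + 7 = 10q − 3 ⇒ q = 10/21.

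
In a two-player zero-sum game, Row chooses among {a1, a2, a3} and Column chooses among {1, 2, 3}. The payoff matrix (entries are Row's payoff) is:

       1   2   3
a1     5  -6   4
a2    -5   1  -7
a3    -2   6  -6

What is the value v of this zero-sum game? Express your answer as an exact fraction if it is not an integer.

-6/11

Row minima: a1 → -6, a2 → -7, a3 → -6; maximin = -6.
Column maxima: 1 → 5, 2 → 6, 3 → 4; minimax = 4.
-6 ≠ 4, so there is no saddle point; optimal play is mixed.
a2 is strictly dominated by a3, so Row never plays it.
1 is strictly dominated by 3 (it gives Row strictly more in every row), so Column never plays it.
On the remaining 2×2 (a1, a3 vs 2, 3):
Let Row play a1 with probability p. Expected payoff against 2: (-6)p + 6(1−p) = −12p + 6; against 3: 4p + (-6)(1−p) = 10p − 6.
Setting these equal: −12p + 6 = 10p − 6 ⇒ −22p = -12 ⇒ p = 6/11, and the value is (-12)·(6/11) + 6 = -6/11.
For Column: with q = P(2), equating a1's and a3's payoffs gives −10q + 4 = 12q − 6 ⇒ q = 5/11.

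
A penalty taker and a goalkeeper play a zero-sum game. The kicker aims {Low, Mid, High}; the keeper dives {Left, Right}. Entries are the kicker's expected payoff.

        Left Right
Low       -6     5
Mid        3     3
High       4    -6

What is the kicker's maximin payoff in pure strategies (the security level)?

Row minima: Low → -6, Mid → 3, High → -6.
The best of these is 3.

3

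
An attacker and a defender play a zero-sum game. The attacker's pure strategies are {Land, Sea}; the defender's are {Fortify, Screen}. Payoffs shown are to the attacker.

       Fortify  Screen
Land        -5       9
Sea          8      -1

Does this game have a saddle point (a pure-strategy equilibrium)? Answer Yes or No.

Row minima: Land → -5, Sea → -1; maximin = -1.
Column maxima: Fortify → 8, Screen → 9; minimax = 8.
-1 ≠ 8, so no pure-strategy equilibrium exists.

No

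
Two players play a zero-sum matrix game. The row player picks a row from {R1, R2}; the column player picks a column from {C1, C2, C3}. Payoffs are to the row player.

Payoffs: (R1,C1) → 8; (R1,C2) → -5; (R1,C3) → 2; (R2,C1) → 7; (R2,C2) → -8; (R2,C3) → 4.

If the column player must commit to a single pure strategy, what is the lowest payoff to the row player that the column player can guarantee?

-5

Column maxima: C1 → 8, C2 → -5, C3 → 4.
The smallest of these is -5.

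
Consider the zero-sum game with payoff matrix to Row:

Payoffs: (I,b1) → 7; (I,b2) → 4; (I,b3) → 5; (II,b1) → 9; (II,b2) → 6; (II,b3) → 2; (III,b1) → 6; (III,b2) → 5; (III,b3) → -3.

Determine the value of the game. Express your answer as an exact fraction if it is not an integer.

22/5

Row minima: I → 4, II → 2, III → -3; maximin = 4.
Column maxima: b1 → 9, b2 → 6, b3 → 5; minimax = 5.
4 ≠ 5, so there is no saddle point; optimal play is mixed.
III is strictly dominated by II, so Row never plays it.
b1 is strictly dominated by b2 (it gives Row strictly more in every row), so Column never plays it.
On the remaining 2×2 (I, II vs b2, b3):
Let Row play I with probability p. Expected payoff against b2: 4p + 6(1−p) = −2p + 6; against b3: 5p + 2(1−p) = 3p + 2.
Setting these equal: −2p + 6 = 3p + 2 ⇒ −5p = -4 ⇒ p = 4/5, and the value is (-2)·(4/5) + 6 = 22/5.
For Column: with q = P(b2), equating I's and II's payoffs gives −q + 5 = 4q + 2 ⇒ q = 3/5.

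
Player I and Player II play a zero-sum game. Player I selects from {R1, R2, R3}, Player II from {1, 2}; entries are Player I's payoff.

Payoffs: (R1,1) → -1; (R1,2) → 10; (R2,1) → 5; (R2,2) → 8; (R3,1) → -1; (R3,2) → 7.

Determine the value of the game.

5

Row minima: R1 → -1, R2 → 5, R3 → -1; maximin = 5.
Column maxima: 1 → 5, 2 → 10; minimax = 5.
Since maximin = minimax = 5, there is a saddle point and the value is 5.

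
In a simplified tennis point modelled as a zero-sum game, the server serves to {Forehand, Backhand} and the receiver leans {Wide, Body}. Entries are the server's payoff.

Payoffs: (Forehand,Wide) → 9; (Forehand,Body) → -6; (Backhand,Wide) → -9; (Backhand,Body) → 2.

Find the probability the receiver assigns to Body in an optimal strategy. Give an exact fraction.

9/13

Row minima: Forehand → -6, Backhand → -9; maximin = -6.
Column maxima: Wide → 9, Body → 2; minimax = 2.
-6 ≠ 2, so there is no saddle point; optimal play is mixed.
Let the server play Forehand with probability p. Expected payoff against Wide: 9p + (-9)(1−p) = 18p − 9; against Body: (-6)p + 2(1−p) = −8p + 2.
Setting these equal: 18p − 9 = −8p + 2 ⇒ 26p = 11 ⇒ p = 11/26, and the value is (18)·(11/26) − 9 = -18/13.
For the receiver: with q = P(Wide), equating Forehand's and Backhand's payoffs gives 15q − 6 = −11q + 2 ⇒ q = 4/13.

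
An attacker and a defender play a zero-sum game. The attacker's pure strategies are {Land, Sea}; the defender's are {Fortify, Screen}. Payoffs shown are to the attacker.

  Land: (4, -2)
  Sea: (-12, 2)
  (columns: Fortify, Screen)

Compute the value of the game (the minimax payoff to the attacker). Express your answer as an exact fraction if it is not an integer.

Row minima: Land → -2, Sea → -12; maximin = -2.
Column maxima: Fortify → 4, Screen → 2; minimax = 2.
-2 ≠ 2, so there is no saddle point; optimal play is mixed.
Let the attacker play Land with probability p. Expected payoff against Fortify: 4p + (-12)(1−p) = 16p − 12; against Screen: (-2)p + 2(1−p) = −4p + 2.
Setting these equal: 16p − 12 = −4p + 2 ⇒ 20p = 14 ⇒ p = 7/10, and the value is (16)·(7/10) − 12 = -4/5.
For the defender: with q = P(Fortify), equating Land's and Sea's payoffs gives 6q − 2 = −14q + 2 ⇒ q = 1/5.

-4/5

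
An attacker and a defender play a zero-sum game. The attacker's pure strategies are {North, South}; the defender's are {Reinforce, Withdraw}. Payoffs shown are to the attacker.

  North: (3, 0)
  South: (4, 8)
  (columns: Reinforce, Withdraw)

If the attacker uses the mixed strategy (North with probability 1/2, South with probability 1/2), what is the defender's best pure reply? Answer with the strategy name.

If the defender plays Reinforce, the attacker's expected payoff is (1/2)·3 + (1/2)·4 = 7/2.
If the defender plays Withdraw, the attacker's expected payoff is (1/2)·0 + (1/2)·8 = 4.
The defender minimizes the attacker's payoff; the smallest is 7/2, so the best response is Reinforce.

Reinforce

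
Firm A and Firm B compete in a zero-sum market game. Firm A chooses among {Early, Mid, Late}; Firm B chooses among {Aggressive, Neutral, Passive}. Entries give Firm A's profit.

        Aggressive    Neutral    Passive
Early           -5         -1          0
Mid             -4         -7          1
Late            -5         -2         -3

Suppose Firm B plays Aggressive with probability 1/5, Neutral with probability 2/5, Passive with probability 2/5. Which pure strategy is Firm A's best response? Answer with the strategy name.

Early

Expected payoff of Early: (1/5)·(-5) + (2/5)·(-1) + (2/5)·0 = -7/5.
Expected payoff of Mid: (1/5)·(-4) + (2/5)·(-7) + (2/5)·1 = -16/5.
Expected payoff of Late: (1/5)·(-5) + (2/5)·(-2) + (2/5)·(-3) = -3.
The largest is -7/5, so Firm A's best response is Early.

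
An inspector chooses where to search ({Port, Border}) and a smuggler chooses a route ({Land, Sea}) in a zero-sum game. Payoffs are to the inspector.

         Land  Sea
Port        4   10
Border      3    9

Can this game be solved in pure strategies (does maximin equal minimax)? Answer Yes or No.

Yes

Row minima: Port → 4, Border → 3; maximin = 4.
Column maxima: Land → 4, Sea → 10; minimax = 4.
maximin = minimax = 4, so a saddle point exists.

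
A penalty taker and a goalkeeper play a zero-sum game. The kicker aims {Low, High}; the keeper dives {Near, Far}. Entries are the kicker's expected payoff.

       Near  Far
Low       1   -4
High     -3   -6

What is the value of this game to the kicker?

Row minima: Low → -4, High → -6; maximin = -4.
Column maxima: Near → 1, Far → -4; minimax = -4.
Since maximin = minimax = -4, there is a saddle point and the value is -4.

-4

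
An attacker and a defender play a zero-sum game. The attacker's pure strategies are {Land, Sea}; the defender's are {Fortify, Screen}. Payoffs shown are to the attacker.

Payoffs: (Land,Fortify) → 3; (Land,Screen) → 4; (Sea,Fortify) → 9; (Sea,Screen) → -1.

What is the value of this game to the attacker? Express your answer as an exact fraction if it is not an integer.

39/11

Row minima: Land → 3, Sea → -1; maximin = 3.
Column maxima: Fortify → 9, Screen → 4; minimax = 4.
3 ≠ 4, so there is no saddle point; optimal play is mixed.
Let the attacker play Land with probability p. Expected payoff against Fortify: 3p + 9(1−p) = −6p + 9; against Screen: 4p + (-1)(1−p) = 5p − 1.
Setting these equal: −6p + 9 = 5p − 1 ⇒ −11p = -10 ⇒ p = 10/11, and the value is (-6)·(10/11) + 9 = 39/11.
For the defender: with q = P(Fortify), equating Land's and Sea's payoffs gives −q + 4 = 10q − 1 ⇒ q = 5/11.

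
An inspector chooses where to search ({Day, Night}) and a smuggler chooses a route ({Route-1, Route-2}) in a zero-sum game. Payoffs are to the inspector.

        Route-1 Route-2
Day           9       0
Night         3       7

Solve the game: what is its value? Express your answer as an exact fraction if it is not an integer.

63/13

Row minima: Day → 0, Night → 3; maximin = 3.
Column maxima: Route-1 → 9, Route-2 → 7; minimax = 7.
3 ≠ 7, so there is no saddle point; optimal play is mixed.
Let the inspector play Day with probability p. Expected payoff against Route-1: 9p + 3(1−p) = 6p + 3; against Route-2: 0p + 7(1−p) = −7p + 7.
Setting these equal: 6p + 3 = −7p + 7 ⇒ 13p = 4 ⇒ p = 4/13, and the value is (6)·(4/13) + 3 = 63/13.
For the smuggler: with q = P(Route-1), equating Day's and Night's payoffs gives 9q = −4q + 7 ⇒ q = 7/13.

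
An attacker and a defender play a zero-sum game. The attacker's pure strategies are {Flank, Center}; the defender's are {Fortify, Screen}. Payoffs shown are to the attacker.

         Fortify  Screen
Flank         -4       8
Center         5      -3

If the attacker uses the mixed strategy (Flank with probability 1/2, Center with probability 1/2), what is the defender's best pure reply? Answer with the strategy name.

If the defender plays Fortify, the attacker's expected payoff is (1/2)·(-4) + (1/2)·5 = 1/2.
If the defender plays Screen, the attacker's expected payoff is (1/2)·8 + (1/2)·(-3) = 5/2.
The defender minimizes the attacker's payoff; the smallest is 1/2, so the best response is Fortify.

Fortify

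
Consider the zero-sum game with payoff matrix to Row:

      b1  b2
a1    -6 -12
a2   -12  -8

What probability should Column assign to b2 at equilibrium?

Row minima: a1 → -12, a2 → -12; maximin = -12.
Column maxima: b1 → -6, b2 → -8; minimax = -8.
-12 ≠ -8, so there is no saddle point; optimal play is mixed.
Let Row play a1 with probability p. Expected payoff against b1: (-6)p + (-12)(1−p) = 6p − 12; against b2: (-12)p + (-8)(1−p) = −4p − 8.
Setting these equal: 6p − 12 = −4p − 8 ⇒ 10p = 4 ⇒ p = 2/5, and the value is (6)·(2/5) − 12 = -48/5.
For Column: with q = P(b1), equating a1's and a2's payoffs gives 6q − 12 = −4q − 8 ⇒ q = 2/5.

3/5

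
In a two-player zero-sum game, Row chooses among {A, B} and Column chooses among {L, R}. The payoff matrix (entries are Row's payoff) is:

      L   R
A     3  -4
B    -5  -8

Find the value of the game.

Row minima: A → -4, B → -8; maximin = -4.
Column maxima: L → 3, R → -4; minimax = -4.
Since maximin = minimax = -4, there is a saddle point and the value is -4.

-4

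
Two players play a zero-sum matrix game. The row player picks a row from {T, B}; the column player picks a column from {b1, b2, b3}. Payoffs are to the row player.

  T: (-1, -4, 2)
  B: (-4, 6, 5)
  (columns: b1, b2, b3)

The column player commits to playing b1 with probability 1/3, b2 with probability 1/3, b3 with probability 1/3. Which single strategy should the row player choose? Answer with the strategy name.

Expected payoff of T: (1/3)·(-1) + (1/3)·(-4) + (1/3)·2 = -1.
Expected payoff of B: (1/3)·(-4) + (1/3)·6 + (1/3)·5 = 7/3.
The largest is 7/3, so the row player's best response is B.

B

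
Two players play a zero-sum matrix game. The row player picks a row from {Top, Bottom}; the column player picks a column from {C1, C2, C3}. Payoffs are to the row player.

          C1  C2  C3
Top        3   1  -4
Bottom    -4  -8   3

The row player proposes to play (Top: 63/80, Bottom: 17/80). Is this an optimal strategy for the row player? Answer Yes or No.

No

Against C1 this mix gives (63/80)·3 + (17/80)·(-4) = 121/80.
Against C2 this mix gives (63/80)·1 + (17/80)·(-8) = -73/80.
Against C3 this mix gives (63/80)·(-4) + (17/80)·3 = -201/80.
The column player will play C3, holding the row player to -201/80. Shifting weight toward the row that does better against C3 would raise this floor (the equalizing mix achieves -29/16 against both C3 and C2), so the proposed strategy is not optimal.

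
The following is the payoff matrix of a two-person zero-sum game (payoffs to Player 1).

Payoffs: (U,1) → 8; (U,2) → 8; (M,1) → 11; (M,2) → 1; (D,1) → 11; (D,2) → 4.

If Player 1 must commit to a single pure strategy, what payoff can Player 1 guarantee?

Row minima: U → 8, M → 1, D → 4.
The best of these is 8.

8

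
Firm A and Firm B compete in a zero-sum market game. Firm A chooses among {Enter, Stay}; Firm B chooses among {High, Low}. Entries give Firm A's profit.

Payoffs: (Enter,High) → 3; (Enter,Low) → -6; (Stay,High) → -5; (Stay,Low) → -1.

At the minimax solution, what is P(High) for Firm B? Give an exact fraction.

Row minima: Enter → -6, Stay → -5; maximin = -5.
Column maxima: High → 3, Low → -1; minimax = -1.
-5 ≠ -1, so there is no saddle point; optimal play is mixed.
Let Firm A play Enter with probability p. Expected payoff against High: 3p + (-5)(1−p) = 8p − 5; against Low: (-6)p + (-1)(1−p) = −5p − 1.
Setting these equal: 8p − 5 = −5p − 1 ⇒ 13p = 4 ⇒ p = 4/13, and the value is (8)·(4/13) − 5 = -33/13.
For Firm B: with q = P(High), equating Enter's and Stay's payoffs gives 9q − 6 = −4q − 1 ⇒ q = 5/13.

5/13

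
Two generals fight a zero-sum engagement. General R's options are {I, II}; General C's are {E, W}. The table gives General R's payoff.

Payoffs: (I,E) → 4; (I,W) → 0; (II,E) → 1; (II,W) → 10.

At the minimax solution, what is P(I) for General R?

Row minima: I → 0, II → 1; maximin = 1.
Column maxima: E → 4, W → 10; minimax = 4.
1 ≠ 4, so there is no saddle point; optimal play is mixed.
Let General R play I with probability p. Expected payoff against E: 4p + 1(1−p) = 3p + 1; against W: 0p + 10(1−p) = −10p + 10.
Setting these equal: 3p + 1 = −10p + 10 ⇒ 13p = 9 ⇒ p = 9/13, and the value is (3)·(9/13) + 1 = 40/13.
For General C: with q = P(E), equating I's and II's payoffs gives 4q = −9q + 10 ⇒ q = 10/13.

9/13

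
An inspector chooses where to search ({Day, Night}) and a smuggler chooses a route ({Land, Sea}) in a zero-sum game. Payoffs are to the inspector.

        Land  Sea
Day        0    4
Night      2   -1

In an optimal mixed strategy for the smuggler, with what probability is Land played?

Row minima: Day → 0, Night → -1; maximin = 0.
Column maxima: Land → 2, Sea → 4; minimax = 2.
0 ≠ 2, so there is no saddle point; optimal play is mixed.
Let the inspector play Day with probability p. Expected payoff against Land: 0p + 2(1−p) = −2p + 2; against Sea: 4p + (-1)(1−p) = 5p − 1.
Setting these equal: −2p + 2 = 5p − 1 ⇒ −7p = -3 ⇒ p = 3/7, and the value is (-2)·(3/7) + 2 = 8/7.
For the smuggler: with q = P(Land), equating Day's and Night's payoffs gives −4q + 4 = 3q − 1 ⇒ q = 5/7.

5/7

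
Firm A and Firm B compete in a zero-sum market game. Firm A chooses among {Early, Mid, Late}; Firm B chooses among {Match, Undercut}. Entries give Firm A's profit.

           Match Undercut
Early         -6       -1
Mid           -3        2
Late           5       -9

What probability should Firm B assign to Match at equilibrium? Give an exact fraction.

11/19

Row minima: Early → -6, Mid → -3, Late → -9; maximin = -3.
Column maxima: Match → 5, Undercut → 2; minimax = 2.
-3 ≠ 2, so there is no saddle point; optimal play is mixed.
Early is strictly dominated by Mid, so Firm A never plays it.
On the remaining 2×2 (Mid, Late vs Match, Undercut):
Let Firm A play Mid with probability p. Expected payoff against Match: (-3)p + 5(1−p) = −8p + 5; against Undercut: 2p + (-9)(1−p) = 11p − 9.
Setting these equal: −8p + 5 = 11p − 9 ⇒ −19p = -14 ⇒ p = 14/19, and the value is (-8)·(14/19) + 5 = -17/19.
For Firm B: with q = P(Match), equating Mid's and Late's payoffs gives −5q + 2 = 14q − 9 ⇒ q = 11/19.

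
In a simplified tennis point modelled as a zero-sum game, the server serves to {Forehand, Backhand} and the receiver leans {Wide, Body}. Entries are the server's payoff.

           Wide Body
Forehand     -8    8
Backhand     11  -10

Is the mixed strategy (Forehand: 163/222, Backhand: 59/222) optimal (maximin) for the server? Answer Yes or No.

No

Against Wide this mix gives (163/222)·(-8) + (59/222)·11 = -655/222.
Against Body this mix gives (163/222)·8 + (59/222)·(-10) = 119/37.
The receiver will play Wide, holding the server to -655/222. Shifting weight toward the row that does better against Wide would raise this floor (the equalizing mix achieves 8/37 against both Wide and Body), so the proposed strategy is not optimal.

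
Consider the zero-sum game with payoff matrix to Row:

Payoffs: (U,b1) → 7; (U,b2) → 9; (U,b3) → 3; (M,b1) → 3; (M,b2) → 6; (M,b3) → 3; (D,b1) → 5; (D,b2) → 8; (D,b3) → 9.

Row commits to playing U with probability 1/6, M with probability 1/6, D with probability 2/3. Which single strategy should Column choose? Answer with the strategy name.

If Column plays b1, Row's expected payoff is (1/6)·7 + (1/6)·3 + (2/3)·5 = 5.
If Column plays b2, Row's expected payoff is (1/6)·9 + (1/6)·6 + (2/3)·8 = 47/6.
If Column plays b3, Row's expected payoff is (1/6)·3 + (1/6)·3 + (2/3)·9 = 7.
Column minimizes Row's payoff; the smallest is 5, so the best response is b1.

b1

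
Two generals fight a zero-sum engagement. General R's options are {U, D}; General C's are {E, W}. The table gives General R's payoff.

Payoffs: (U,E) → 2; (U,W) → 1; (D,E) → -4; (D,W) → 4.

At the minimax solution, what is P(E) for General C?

1/3

Row minima: U → 1, D → -4; maximin = 1.
Column maxima: E → 2, W → 4; minimax = 2.
1 ≠ 2, so there is no saddle point; optimal play is mixed.
Let General R play U with probability p. Expected payoff against E: 2p + (-4)(1−p) = 6p − 4; against W: 1p + 4(1−p) = −3p + 4.
Setting these equal: 6p − 4 = −3p + 4 ⇒ 9p = 8 ⇒ p = 8/9, and the value is (6)·(8/9) − 4 = 4/3.
For General C: with q = P(E), equating U's and D's payoffs gives q + 1 = −8q + 4 ⇒ q = 1/3.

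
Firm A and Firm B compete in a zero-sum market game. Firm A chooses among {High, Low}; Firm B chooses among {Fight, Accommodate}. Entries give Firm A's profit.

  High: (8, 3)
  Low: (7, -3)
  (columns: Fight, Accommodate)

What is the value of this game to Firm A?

Row minima: High → 3, Low → -3; maximin = 3.
Column maxima: Fight → 8, Accommodate → 3; minimax = 3.
Since maximin = minimax = 3, there is a saddle point and the value is 3.

3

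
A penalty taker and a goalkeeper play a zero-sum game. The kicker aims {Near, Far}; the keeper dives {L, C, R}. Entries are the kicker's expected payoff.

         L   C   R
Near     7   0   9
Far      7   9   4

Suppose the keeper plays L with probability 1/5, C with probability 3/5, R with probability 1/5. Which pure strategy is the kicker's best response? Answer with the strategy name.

Expected payoff of Near: (1/5)·7 + (3/5)·0 + (1/5)·9 = 16/5.
Expected payoff of Far: (1/5)·7 + (3/5)·9 + (1/5)·4 = 38/5.
The largest is 38/5, so the kicker's best response is Far.

Far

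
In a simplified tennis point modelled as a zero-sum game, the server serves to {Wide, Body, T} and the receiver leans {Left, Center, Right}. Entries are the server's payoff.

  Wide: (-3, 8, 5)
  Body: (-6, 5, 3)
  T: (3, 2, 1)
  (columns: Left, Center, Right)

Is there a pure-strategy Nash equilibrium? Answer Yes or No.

Row minima: Wide → -3, Body → -6, T → 1; maximin = 1.
Column maxima: Left → 3, Center → 8, Right → 5; minimax = 3.
1 ≠ 3, so no pure-strategy equilibrium exists.

No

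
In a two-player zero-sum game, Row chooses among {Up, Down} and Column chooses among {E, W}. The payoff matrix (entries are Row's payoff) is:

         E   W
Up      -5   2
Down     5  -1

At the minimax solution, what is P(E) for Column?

Row minima: Up → -5, Down → -1; maximin = -1.
Column maxima: E → 5, W → 2; minimax = 2.
-1 ≠ 2, so there is no saddle point; optimal play is mixed.
Let Row play Up with probability p. Expected payoff against E: (-5)p + 5(1−p) = −10p + 5; against W: 2p + (-1)(1−p) = 3p − 1.
Setting these equal: −10p + 5 = 3p − 1 ⇒ −13p = -6 ⇒ p = 6/13, and the value is (-10)·(6/13) + 5 = 5/13.
For Column: with q = P(E), equating Up's and Down's payoffs gives −7q + 2 = 6q − 1 ⇒ q = 3/13.

3/13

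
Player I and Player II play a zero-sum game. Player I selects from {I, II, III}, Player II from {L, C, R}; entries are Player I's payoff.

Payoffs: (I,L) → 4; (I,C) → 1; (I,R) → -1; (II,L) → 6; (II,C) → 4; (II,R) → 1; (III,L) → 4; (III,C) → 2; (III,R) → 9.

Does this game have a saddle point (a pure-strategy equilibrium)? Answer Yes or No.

Row minima: I → -1, II → 1, III → 2; maximin = 2.
Column maxima: L → 6, C → 4, R → 9; minimax = 4.
2 ≠ 4, so no pure-strategy equilibrium exists.

No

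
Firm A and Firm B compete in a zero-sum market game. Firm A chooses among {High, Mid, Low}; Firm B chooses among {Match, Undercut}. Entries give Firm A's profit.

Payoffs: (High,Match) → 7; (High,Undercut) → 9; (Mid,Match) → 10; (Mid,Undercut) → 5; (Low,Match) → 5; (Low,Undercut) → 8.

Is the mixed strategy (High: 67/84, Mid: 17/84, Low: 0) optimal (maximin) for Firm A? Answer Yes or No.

Against Match this mix gives (67/84)·7 + (17/84)·10 = 213/28.
Against Undercut this mix gives (67/84)·9 + (17/84)·5 = 172/21.
Firm B will play Match, holding Firm A to 213/28. Shifting weight toward the row that does better against Match would raise this floor (the equalizing mix achieves 55/7 against both Match and Undercut), so the proposed strategy is not optimal.

No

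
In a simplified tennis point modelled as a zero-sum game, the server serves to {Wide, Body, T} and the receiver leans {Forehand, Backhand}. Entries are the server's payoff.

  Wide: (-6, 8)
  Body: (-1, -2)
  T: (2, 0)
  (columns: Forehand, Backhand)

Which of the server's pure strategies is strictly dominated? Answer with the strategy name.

Body

T gives a strictly higher payoff than Body against every column: 2 > -1, 0 > -2.
So Body is strictly dominated and the server never plays it.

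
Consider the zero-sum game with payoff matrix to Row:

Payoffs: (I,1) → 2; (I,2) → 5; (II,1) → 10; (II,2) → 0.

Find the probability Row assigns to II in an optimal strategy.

3/13

Row minima: I → 2, II → 0; maximin = 2.
Column maxima: 1 → 10, 2 → 5; minimax = 5.
2 ≠ 5, so there is no saddle point; optimal play is mixed.
Let Row play I with probability p. Expected payoff against 1: 2p + 10(1−p) = −8p + 10; against 2: 5p + 0(1−p) = 5p.
Setting these equal: −8p + 10 = 5p ⇒ −13p = -10 ⇒ p = 10/13, and the value is (-8)·(10/13) + 10 = 50/13.
For Column: with q = P(1), equating I's and II's payoffs gives −3q + 5 = 10q ⇒ q = 5/13.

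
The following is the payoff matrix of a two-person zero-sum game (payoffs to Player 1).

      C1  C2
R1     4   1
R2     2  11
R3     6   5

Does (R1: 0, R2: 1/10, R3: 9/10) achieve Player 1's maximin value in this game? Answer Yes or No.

Against C1 this mix gives (1/10)·2 + (9/10)·6 = 28/5.
Against C2 this mix gives (1/10)·11 + (9/10)·5 = 28/5.
All of Player 2's active replies (C1, C2) yield 28/5, and no column does worse for Player 1. The mix makes Player 2 indifferent and guarantees 28/5, so it is optimal.

Yes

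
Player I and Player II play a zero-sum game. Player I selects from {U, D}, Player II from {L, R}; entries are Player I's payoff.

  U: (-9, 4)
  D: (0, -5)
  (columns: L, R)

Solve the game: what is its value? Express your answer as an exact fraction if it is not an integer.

Row minima: U → -9, D → -5; maximin = -5.
Column maxima: L → 0, R → 4; minimax = 0.
-5 ≠ 0, so there is no saddle point; optimal play is mixed.
Let Player I play U with probability p. Expected payoff against L: (-9)p + 0(1−p) = −9p; against R: 4p + (-5)(1−p) = 9p − 5.
Setting these equal: −9p = 9p − 5 ⇒ −18p = -5 ⇒ p = 5/18, and the value is (-9)·(5/18) = -5/2.
For Player II: with q = P(L), equating U's and D's payoffs gives −13q + 4 = 5q − 5 ⇒ q = 1/2.

-5/2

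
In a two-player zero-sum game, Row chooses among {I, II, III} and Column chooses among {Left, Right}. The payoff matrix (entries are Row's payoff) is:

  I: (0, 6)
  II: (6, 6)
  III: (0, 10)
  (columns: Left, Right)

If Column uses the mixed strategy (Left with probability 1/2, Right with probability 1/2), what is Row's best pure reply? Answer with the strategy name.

Expected payoff of I: (1/2)·0 + (1/2)·6 = 3.
Expected payoff of II: (1/2)·6 + (1/2)·6 = 6.
Expected payoff of III: (1/2)·0 + (1/2)·10 = 5.
The largest is 6, so Row's best response is II.

II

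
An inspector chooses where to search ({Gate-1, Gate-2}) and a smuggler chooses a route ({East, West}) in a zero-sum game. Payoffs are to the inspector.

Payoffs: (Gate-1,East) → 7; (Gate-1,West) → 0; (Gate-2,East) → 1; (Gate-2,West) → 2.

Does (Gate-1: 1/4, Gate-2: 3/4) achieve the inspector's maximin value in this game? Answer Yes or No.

Against East this mix gives (1/4)·7 + (3/4)·1 = 5/2.
Against West this mix gives (1/4)·0 + (3/4)·2 = 3/2.
The smuggler will play West, holding the inspector to 3/2. Shifting weight toward the row that does better against West would raise this floor (the equalizing mix achieves 7/4 against both West and East), so the proposed strategy is not optimal.

No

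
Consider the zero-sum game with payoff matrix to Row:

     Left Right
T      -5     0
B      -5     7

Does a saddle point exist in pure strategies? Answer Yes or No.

Row minima: T → -5, B → -5; maximin = -5.
Column maxima: Left → -5, Right → 7; minimax = -5.
maximin = minimax = -5, so a saddle point exists.

Yes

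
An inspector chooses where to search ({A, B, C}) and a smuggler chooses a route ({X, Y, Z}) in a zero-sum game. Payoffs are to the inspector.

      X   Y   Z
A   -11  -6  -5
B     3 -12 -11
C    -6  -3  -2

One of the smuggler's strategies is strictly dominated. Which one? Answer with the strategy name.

Z

Y holds the inspector's payoff strictly below Z in every row: -6 < -5, -12 < -11, -3 < -2.
So Z is strictly dominated for the smuggler.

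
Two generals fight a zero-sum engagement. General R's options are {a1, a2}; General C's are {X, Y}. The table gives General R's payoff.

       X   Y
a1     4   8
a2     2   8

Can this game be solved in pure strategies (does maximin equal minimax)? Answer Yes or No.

Yes

Row minima: a1 → 4, a2 → 2; maximin = 4.
Column maxima: X → 4, Y → 8; minimax = 4.
maximin = minimax = 4, so a saddle point exists.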